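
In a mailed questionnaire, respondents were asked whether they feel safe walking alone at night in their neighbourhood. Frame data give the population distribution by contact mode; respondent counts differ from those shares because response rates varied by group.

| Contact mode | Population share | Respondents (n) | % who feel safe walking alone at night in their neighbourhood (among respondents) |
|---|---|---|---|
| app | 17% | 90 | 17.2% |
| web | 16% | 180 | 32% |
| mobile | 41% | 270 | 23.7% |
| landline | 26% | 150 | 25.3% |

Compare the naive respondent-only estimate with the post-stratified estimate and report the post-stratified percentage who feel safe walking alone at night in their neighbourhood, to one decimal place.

Naive respondent-only estimate (weights = respondent counts):
  (90/690)×17.2 + (180/690)×32 + (270/690)×23.7 + (150/690)×25.3 = 25.3652%
Post-stratified estimate weights by population shares:
  0.17×17.2 + 0.16×32 + 0.41×23.7 + 0.26×25.3 = 24.339%

24.3%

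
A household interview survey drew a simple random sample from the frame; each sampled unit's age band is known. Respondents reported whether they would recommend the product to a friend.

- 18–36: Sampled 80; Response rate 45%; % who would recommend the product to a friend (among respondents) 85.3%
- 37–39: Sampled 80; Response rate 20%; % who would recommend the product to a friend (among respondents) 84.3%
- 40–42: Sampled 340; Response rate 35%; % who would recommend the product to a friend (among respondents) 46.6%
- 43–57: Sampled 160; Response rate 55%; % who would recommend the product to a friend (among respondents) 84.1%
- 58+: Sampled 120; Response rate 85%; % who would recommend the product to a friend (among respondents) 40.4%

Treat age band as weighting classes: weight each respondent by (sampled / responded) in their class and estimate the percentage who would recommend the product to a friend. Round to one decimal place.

61.2%

With weight = n_sampled/n_responded per class, the weighted class total is n_sampled:
  18–36: 80 × 85.3 = 6824
  37–39: 80 × 84.3 = 6744
  40–42: 340 × 46.6 = 15,844
  43–57: 160 × 84.1 = 13,456
  58+: 120 × 40.4 = 4848
Adjusted estimate = 47,716 / 780 = 61.1744 → 61.2%.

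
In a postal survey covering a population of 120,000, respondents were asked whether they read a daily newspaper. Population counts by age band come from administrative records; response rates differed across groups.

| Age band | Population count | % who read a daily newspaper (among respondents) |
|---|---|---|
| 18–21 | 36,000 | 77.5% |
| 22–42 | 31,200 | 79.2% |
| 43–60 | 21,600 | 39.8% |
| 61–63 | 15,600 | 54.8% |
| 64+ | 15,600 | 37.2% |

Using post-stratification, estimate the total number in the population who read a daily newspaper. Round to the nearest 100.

Estimated count per cell = population count × respondent percentage:
  18–21: 36,000 × 77.5% = 27,900
  22–42: 31,200 × 79.2% = 24710.4
  43–60: 21,600 × 39.8% = 8596.8
  61–63: 15,600 × 54.8% = 8548.8
  64+: 15,600 × 37.2% = 5803.2
Estimated total = 75559.2 → 75,600.

75,600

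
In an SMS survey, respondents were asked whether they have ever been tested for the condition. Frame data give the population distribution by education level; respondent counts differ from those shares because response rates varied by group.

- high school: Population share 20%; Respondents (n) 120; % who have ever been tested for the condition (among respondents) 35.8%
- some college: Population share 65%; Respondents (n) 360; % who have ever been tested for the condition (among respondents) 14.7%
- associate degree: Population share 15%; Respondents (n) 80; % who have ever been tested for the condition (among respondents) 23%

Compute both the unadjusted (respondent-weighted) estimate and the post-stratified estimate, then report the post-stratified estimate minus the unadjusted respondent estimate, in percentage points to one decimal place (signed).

Without adjustment, the pooled respondent share is:
  (120/560)×35.8 + (360/560)×14.7 + (80/560)×23 = 20.4071%
Reweighting by population education level shares:
  0.2×35.8 + 0.65×14.7 + 0.15×23 = 20.165%
Difference = 20.165 − 20.4071 = -0.2421 pp.

-0.2 percentage points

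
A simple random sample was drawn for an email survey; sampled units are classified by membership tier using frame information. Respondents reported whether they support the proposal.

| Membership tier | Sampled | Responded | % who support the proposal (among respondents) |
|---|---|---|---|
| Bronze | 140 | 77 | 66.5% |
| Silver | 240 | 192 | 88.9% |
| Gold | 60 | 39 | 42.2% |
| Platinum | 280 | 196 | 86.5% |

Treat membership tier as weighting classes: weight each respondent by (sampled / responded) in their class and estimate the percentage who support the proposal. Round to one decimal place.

Response rates by class: Bronze 77/140 = 55%, Silver 192/240 = 80%, Gold 39/60 = 65%, Platinum 196/280 = 70%.
Inverse-response-rate weighting restores each class to its sampled count, so class totals weight by n_sampled:
  Bronze: 140 × 66.5 = 9310
  Silver: 240 × 88.9 = 21,336
  Gold: 60 × 42.2 = 2532
  Platinum: 280 × 86.5 = 24,220
Adjusted estimate = 57,398 / 720 = 79.7194 → 79.7%.

79.7%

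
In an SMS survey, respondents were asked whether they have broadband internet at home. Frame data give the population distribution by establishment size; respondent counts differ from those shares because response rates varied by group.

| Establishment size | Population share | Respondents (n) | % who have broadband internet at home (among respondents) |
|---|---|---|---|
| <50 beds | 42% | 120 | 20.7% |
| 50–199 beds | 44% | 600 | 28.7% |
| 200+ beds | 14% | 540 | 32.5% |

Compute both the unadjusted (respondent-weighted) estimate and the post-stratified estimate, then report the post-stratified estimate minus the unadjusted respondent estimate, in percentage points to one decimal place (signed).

Unadjusted (pooled respondent) estimate weights by respondent counts:
  (120/1260)×20.7 + (600/1260)×28.7 + (540/1260)×32.5 = 29.5667%
Reweighting by population establishment size shares:
  0.42×20.7 + 0.44×28.7 + 0.14×32.5 = 25.872%
Difference = 25.872 − 29.5667 = -3.6947 pp.

-3.7 percentage points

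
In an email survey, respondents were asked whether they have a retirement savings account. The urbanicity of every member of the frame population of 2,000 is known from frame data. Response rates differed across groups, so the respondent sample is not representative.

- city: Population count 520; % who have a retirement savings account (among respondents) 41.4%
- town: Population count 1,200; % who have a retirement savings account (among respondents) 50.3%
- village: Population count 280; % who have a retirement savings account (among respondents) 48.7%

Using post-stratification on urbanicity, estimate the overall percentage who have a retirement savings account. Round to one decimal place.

47.8%

Reweight to the known urbanicity distribution:
  city: (520/2,000) × 41.4 = 10.764
  town: (1,200/2,000) × 50.3 = 30.18
  village: (280/2,000) × 48.7 = 6.818
Post-stratified estimate = 47.762 → 47.8%.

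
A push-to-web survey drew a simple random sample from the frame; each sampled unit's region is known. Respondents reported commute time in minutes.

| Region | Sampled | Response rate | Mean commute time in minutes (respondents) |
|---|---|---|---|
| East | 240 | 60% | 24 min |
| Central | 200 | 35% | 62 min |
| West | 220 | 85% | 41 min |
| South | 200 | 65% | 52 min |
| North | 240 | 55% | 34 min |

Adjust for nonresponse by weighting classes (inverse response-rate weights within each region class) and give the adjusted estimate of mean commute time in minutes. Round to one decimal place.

41.6

Inverse-response-rate weighting restores each class to its sampled count, so class totals weight by n_sampled:
  East: 240 × 24 = 5760
  Central: 200 × 62 = 12,400
  West: 220 × 41 = 9020
  South: 200 × 52 = 10,400
  North: 240 × 34 = 8160
Adjusted estimate = 45,740 / 1,100 = 41.5818 → 41.6.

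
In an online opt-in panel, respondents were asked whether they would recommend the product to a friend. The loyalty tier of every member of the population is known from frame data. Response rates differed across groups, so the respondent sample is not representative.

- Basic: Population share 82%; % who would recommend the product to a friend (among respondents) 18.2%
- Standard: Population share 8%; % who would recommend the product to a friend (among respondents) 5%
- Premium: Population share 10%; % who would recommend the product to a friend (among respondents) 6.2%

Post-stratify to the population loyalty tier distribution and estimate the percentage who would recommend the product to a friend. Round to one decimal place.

Weight each group's respondent value by its population share:
  Basic: 0.82 × 18.2 = 14.924
  Standard: 0.08 × 5 = 0.4
  Premium: 0.1 × 6.2 = 0.62
Post-stratified estimate = 15.944 → 15.9%.

15.9%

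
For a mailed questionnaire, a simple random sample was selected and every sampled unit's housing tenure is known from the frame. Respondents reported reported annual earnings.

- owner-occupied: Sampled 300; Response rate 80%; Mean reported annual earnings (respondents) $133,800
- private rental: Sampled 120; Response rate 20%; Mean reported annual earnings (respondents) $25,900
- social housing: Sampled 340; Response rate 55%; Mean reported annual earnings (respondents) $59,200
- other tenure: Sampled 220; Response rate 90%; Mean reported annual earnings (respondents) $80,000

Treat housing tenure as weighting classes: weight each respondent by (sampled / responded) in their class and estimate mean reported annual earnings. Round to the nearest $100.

Inverse-response-rate weighting restores each class to its sampled count, so class totals weight by n_sampled:
  owner-occupied: 300 × 133,800 = 40,140,000
  private rental: 120 × 25,900 = 3,108,000
  social housing: 340 × 59,200 = 20,128,000
  other tenure: 220 × 80,000 = 17,600,000
Adjusted estimate = 80,976,000 / 980 = 82628.6 → $82,600.

$82,600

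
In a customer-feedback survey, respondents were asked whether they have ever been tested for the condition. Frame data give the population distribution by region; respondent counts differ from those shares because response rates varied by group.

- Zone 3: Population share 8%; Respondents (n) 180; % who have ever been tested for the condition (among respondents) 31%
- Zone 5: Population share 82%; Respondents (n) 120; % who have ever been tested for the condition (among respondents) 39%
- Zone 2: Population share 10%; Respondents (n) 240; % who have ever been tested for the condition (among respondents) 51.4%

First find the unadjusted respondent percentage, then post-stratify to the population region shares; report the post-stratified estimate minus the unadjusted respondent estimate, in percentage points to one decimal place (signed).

Unadjusted (pooled respondent) estimate weights by respondent counts:
  (180/540)×31 + (120/540)×39 + (240/540)×51.4 = 41.8444%
Post-stratified estimate weights by population shares:
  0.08×31 + 0.82×39 + 0.1×51.4 = 39.6%
Difference = 39.6 − 41.8444 = -2.2444 pp.

-2.2 percentage points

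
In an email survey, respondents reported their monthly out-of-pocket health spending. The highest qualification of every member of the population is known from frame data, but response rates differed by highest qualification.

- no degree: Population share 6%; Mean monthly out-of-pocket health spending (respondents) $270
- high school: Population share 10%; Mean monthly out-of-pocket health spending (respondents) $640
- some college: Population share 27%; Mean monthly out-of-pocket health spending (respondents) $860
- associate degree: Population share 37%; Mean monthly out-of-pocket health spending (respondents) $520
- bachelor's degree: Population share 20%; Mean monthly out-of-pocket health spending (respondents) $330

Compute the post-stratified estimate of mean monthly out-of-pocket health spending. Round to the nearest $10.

$570

Each cell contributes population-share × respondent value:
  no degree: 0.06 × 270 = 16.2
  high school: 0.1 × 640 = 64
  some college: 0.27 × 860 = 232.2
  associate degree: 0.37 × 520 = 192.4
  bachelor's degree: 0.2 × 330 = 66
Post-stratified estimate = 570.8 → $570.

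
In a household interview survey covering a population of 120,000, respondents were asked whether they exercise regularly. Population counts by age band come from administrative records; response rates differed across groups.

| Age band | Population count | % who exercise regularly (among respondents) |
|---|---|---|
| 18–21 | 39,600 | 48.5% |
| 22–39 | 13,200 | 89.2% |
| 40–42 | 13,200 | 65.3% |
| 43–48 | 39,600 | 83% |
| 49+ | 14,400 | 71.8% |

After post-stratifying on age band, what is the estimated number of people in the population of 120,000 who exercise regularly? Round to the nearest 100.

Estimated count per cell = population count × respondent percentage:
  18–21: 39,600 × 48.5% = 19,206
  22–39: 13,200 × 89.2% = 11774.4
  40–42: 13,200 × 65.3% = 8619.6
  43–48: 39,600 × 83% = 32,868
  49+: 14,400 × 71.8% = 10339.2
Estimated total = 82807.2 → 82,800.

82,800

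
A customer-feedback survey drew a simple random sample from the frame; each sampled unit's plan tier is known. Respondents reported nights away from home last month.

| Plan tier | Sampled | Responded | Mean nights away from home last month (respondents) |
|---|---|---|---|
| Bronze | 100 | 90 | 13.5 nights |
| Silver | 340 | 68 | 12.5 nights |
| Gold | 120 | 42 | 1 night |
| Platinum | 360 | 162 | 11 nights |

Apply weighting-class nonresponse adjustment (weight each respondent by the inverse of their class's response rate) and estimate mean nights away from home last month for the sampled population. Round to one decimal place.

10.5

Class response rates: Bronze 90/100 = 90%, Silver 68/340 = 20%, Gold 42/120 = 35%, Platinum 162/360 = 45%.
Weighting each respondent by the inverse class response rate inflates each class back to its sampled size, so the class weight is n_sampled:
  Bronze: 100 × 13.5 = 1350
  Silver: 340 × 12.5 = 4250
  Gold: 120 × 1 = 120
  Platinum: 360 × 11 = 3960
Adjusted estimate = 9680 / 920 = 10.5217 → 10.5.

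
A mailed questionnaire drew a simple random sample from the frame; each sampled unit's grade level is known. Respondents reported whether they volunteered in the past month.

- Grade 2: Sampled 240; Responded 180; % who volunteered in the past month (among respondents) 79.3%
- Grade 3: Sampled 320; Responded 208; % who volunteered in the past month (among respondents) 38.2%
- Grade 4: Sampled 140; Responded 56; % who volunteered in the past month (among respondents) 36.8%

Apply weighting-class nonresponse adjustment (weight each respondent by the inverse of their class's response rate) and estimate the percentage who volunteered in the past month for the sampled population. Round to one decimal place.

52.0%

Class response rates: Grade 2 180/240 = 75%, Grade 3 208/320 = 65%, Grade 4 56/140 = 40%.
With weight = n_sampled/n_responded per class, the weighted class total is n_sampled:
  Grade 2: 240 × 79.3 = 19,032
  Grade 3: 320 × 38.2 = 12,224
  Grade 4: 140 × 36.8 = 5152
Adjusted estimate = 36,408 / 700 = 52.0114 → 52.0%.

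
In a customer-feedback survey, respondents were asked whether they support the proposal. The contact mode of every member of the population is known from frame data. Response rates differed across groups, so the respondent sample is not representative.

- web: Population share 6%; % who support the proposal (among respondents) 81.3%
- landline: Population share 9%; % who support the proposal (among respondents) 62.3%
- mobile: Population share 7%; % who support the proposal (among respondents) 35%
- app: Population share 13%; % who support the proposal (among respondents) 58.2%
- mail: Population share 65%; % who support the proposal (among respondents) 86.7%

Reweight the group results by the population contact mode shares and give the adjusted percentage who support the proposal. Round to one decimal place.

76.9%

Each cell contributes population-share × respondent value:
  web: 0.06 × 81.3 = 4.878
  landline: 0.09 × 62.3 = 5.607
  mobile: 0.07 × 35 = 2.45
  app: 0.13 × 58.2 = 7.566
  mail: 0.65 × 86.7 = 56.355
Post-stratified estimate = 76.856 → 76.9%.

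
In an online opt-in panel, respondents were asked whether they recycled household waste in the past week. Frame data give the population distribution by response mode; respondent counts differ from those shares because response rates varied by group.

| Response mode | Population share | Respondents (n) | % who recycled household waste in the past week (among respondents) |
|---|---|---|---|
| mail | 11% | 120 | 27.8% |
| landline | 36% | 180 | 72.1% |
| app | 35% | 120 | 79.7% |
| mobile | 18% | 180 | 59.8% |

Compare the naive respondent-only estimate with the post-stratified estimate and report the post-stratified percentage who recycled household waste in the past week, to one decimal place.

Without adjustment, the pooled respondent share is:
  (120/600)×27.8 + (180/600)×72.1 + (120/600)×79.7 + (180/600)×59.8 = 61.07%
Reweighting by population response mode shares:
  0.11×27.8 + 0.36×72.1 + 0.35×79.7 + 0.18×59.8 = 67.673%

67.7%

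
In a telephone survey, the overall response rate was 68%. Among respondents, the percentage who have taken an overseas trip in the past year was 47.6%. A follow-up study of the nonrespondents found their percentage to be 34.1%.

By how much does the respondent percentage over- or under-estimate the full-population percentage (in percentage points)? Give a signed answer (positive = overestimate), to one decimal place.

Nonresponse fraction = 1 − 0.68 = 0.32.
Bias = (nonresponse fraction) × (respondent percentage − nonrespondent percentage)
     = 0.32 × (47.6 − 34.1) = 0.32 × 13.5 = 4.32.

+4.3 percentage points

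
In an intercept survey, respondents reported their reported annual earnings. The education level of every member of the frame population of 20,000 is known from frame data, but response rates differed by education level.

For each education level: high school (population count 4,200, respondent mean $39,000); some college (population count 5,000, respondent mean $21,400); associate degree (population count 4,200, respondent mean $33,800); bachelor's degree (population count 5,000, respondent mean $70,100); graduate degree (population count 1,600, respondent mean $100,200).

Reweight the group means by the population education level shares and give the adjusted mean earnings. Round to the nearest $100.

$46,200

Weight each group's respondent value by its population share:
  high school: (4,200/20,000) × 39,000 = 8190
  some college: (5,000/20,000) × 21,400 = 5350
  associate degree: (4,200/20,000) × 33,800 = 7098
  bachelor's degree: (5,000/20,000) × 70,100 = 17,525
  graduate degree: (1,600/20,000) × 100,200 = 8016
Post-stratified estimate = 46,179 → $46,200.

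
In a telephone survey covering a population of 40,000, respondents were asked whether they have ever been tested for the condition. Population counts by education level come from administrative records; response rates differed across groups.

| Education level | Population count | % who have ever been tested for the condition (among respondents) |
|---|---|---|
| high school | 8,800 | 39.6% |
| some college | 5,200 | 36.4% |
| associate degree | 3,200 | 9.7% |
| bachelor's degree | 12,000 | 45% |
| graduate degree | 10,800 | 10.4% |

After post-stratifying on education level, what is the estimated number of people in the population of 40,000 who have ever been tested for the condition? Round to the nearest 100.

Each cell contributes its population count × the respondent rate:
  high school: 8,800 × 39.6% = 3484.8
  some college: 5,200 × 36.4% = 1892.8
  associate degree: 3,200 × 9.7% = 310.4
  bachelor's degree: 12,000 × 45% = 5400
  graduate degree: 10,800 × 10.4% = 1123.2
Estimated total = 12211.2 → 12,200.

12,200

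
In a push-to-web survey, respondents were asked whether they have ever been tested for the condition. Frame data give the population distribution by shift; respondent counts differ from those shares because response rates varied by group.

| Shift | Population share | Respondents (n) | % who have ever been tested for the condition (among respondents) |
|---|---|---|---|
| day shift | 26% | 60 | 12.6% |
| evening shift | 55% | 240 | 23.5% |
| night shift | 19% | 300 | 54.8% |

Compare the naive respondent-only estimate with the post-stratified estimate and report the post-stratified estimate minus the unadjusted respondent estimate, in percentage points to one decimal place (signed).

-11.4 percentage points

Without adjustment, the pooled respondent share is:
  (60/600)×12.6 + (240/600)×23.5 + (300/600)×54.8 = 38.06%
Post-stratified estimate weights by population shares:
  0.26×12.6 + 0.55×23.5 + 0.19×54.8 = 26.613%
Difference = 26.613 − 38.06 = -11.447 pp.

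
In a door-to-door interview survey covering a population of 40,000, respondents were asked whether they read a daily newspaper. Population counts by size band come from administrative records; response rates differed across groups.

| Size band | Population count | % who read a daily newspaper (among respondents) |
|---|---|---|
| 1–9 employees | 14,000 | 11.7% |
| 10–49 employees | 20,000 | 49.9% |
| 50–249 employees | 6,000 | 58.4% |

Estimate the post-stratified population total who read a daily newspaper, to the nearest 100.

Apply each group's respondent rate to its population count:
  1–9 employees: 14,000 × 11.7% = 1638
  10–49 employees: 20,000 × 49.9% = 9980
  50–249 employees: 6,000 × 58.4% = 3504
Estimated total = 15,122 → 15,100.

15,100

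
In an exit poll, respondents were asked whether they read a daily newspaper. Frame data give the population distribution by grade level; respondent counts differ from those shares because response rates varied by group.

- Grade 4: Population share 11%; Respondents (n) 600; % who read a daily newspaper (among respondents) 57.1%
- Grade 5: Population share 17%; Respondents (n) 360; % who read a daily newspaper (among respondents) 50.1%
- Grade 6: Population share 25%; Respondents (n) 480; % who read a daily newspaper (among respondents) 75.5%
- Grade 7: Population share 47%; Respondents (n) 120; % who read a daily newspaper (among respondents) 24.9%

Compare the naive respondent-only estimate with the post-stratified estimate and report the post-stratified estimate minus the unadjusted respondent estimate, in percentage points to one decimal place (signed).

Without adjustment, the pooled respondent share is:
  (600/1560)×57.1 + (360/1560)×50.1 + (480/1560)×75.5 + (120/1560)×24.9 = 58.6692%
Post-stratifying to population shares instead:
  0.11×57.1 + 0.17×50.1 + 0.25×75.5 + 0.47×24.9 = 45.376%
Difference = 45.376 − 58.6692 = -13.2932 pp.

-13.3 percentage points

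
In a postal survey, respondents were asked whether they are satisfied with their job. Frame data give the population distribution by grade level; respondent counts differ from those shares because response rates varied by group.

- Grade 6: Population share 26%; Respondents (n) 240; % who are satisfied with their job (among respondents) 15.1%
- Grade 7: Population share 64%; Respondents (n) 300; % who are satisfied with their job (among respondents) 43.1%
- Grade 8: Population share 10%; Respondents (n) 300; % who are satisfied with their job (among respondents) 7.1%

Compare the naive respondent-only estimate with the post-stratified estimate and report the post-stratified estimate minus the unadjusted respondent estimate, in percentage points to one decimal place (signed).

Without adjustment, the pooled respondent share is:
  (240/840)×15.1 + (300/840)×43.1 + (300/840)×7.1 = 22.2429%
Reweighting by population grade level shares:
  0.26×15.1 + 0.64×43.1 + 0.1×7.1 = 32.22%
Difference = 32.22 − 22.2429 = 9.9771 pp.

+10.0 percentage points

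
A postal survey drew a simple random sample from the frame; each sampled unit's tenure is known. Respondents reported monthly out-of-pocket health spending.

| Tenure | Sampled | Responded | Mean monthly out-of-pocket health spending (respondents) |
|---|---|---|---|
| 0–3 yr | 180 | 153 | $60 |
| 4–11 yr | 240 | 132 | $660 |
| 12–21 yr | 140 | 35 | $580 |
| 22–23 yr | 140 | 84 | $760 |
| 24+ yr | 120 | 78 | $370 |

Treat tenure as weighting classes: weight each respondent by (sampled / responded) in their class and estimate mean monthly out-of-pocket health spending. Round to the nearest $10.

Class response rates: 0–3 yr 153/180 = 85%, 4–11 yr 132/240 = 55%, 12–21 yr 35/140 = 25%, 22–23 yr 84/140 = 60%, 24+ yr 78/120 = 65%.
Weighting each respondent by the inverse class response rate inflates each class back to its sampled size, so the class weight is n_sampled:
  0–3 yr: 180 × 60 = 10,800
  4–11 yr: 240 × 660 = 158,400
  12–21 yr: 140 × 580 = 81,200
  22–23 yr: 140 × 760 = 106,400
  24+ yr: 120 × 370 = 44,400
Adjusted estimate = 401,200 / 820 = 489.268 → $490.

$490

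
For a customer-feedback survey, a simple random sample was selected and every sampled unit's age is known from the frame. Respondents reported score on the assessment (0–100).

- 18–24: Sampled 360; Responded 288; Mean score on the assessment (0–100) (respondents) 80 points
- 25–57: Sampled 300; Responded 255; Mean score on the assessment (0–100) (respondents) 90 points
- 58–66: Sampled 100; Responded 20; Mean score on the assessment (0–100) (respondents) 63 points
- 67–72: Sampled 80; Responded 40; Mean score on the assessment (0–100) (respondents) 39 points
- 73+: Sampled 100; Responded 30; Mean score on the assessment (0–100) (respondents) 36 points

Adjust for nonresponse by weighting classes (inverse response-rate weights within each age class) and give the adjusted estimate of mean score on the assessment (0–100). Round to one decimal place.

Class response rates: 18–24 288/360 = 80%, 25–57 255/300 = 85%, 58–66 20/100 = 20%, 67–72 40/80 = 50%, 73+ 30/100 = 30%.
Weighting each respondent by the inverse class response rate inflates each class back to its sampled size, so the class weight is n_sampled:
  18–24: 360 × 80 = 28,800
  25–57: 300 × 90 = 27,000
  58–66: 100 × 63 = 6300
  67–72: 80 × 39 = 3120
  73+: 100 × 36 = 3600
Adjusted estimate = 68,820 / 940 = 73.2128 → 73.2.

73.2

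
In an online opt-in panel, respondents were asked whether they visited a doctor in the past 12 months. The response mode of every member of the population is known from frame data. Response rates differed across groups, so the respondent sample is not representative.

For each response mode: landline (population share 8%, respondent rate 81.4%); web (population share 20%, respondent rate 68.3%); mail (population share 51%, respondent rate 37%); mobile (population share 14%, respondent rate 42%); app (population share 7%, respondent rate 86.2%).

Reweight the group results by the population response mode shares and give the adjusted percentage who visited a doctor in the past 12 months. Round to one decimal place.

51.0%

Reweight to the known response mode distribution:
  landline: 0.08 × 81.4 = 6.512
  web: 0.2 × 68.3 = 13.66
  mail: 0.51 × 37 = 18.87
  mobile: 0.14 × 42 = 5.88
  app: 0.07 × 86.2 = 6.034
Post-stratified estimate = 50.956 → 51.0%.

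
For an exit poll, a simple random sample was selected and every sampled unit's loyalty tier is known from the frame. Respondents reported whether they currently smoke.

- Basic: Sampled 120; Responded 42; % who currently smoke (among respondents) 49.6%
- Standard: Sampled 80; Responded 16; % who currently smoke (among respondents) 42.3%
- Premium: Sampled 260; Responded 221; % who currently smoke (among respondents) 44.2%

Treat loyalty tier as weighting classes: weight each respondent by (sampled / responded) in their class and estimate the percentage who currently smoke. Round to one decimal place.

Response rates by class: Basic 42/120 = 35%, Standard 16/80 = 20%, Premium 221/260 = 85%.
With weight = n_sampled/n_responded per class, the weighted class total is n_sampled:
  Basic: 120 × 49.6 = 5952
  Standard: 80 × 42.3 = 3384
  Premium: 260 × 44.2 = 11,492
Adjusted estimate = 20,828 / 460 = 45.2783 → 45.3%.

45.3%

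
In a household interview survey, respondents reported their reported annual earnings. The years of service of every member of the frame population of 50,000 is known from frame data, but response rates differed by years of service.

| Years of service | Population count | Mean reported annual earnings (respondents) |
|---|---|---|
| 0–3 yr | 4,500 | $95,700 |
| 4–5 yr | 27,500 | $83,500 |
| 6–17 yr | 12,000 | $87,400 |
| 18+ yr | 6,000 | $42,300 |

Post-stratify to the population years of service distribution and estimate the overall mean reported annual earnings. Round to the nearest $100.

Each cell contributes population-share × respondent value:
  0–3 yr: (4,500/50,000) × 95,700 = 8613
  4–5 yr: (27,500/50,000) × 83,500 = 45,925
  6–17 yr: (12,000/50,000) × 87,400 = 20,976
  18+ yr: (6,000/50,000) × 42,300 = 5076
Post-stratified estimate = 80,590 → $80,600.

$80,600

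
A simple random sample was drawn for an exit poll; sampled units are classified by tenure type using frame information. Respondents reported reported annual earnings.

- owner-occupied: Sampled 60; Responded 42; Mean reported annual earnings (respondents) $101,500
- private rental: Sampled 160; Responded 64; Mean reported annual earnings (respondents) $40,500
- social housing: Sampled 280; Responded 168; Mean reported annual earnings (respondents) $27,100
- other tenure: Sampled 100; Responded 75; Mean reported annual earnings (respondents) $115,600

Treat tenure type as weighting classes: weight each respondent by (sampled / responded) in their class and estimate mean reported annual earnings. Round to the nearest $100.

Class response rates: owner-occupied 42/60 = 70%, private rental 64/160 = 40%, social housing 168/280 = 60%, other tenure 75/100 = 75%.
Inverse-response-rate weighting restores each class to its sampled count, so class totals weight by n_sampled:
  owner-occupied: 60 × 101,500 = 6,090,000
  private rental: 160 × 40,500 = 6,480,000
  social housing: 280 × 27,100 = 7,588,000
  other tenure: 100 × 115,600 = 11,560,000
Adjusted estimate = 31,718,000 / 600 = 52863.3 → $52,900.

$52,900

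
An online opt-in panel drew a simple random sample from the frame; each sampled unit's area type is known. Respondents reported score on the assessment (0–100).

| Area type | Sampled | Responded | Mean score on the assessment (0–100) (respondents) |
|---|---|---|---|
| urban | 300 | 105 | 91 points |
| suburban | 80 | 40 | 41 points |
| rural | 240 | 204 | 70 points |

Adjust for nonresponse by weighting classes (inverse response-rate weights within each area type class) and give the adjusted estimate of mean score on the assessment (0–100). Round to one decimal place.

Class response rates: urban 105/300 = 35%, suburban 40/80 = 50%, rural 204/240 = 85%.
Each respondent's weight = sampled/responded in their class; summing within a class gives n_sampled, so:
  urban: 300 × 91 = 27,300
  suburban: 80 × 41 = 3280
  rural: 240 × 70 = 16,800
Adjusted estimate = 47,380 / 620 = 76.4194 → 76.4.

76.4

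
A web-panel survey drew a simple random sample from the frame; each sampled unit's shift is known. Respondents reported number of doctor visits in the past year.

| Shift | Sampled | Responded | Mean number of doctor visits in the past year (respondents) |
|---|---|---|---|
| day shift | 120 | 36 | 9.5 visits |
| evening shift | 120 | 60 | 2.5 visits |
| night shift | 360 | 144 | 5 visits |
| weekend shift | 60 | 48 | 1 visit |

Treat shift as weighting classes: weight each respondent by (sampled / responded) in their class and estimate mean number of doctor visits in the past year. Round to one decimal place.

5.0

Response rates by class: day shift 36/120 = 30%, evening shift 60/120 = 50%, night shift 144/360 = 40%, weekend shift 48/60 = 80%.
Weighting each respondent by the inverse class response rate inflates each class back to its sampled size, so the class weight is n_sampled:
  day shift: 120 × 9.5 = 1140
  evening shift: 120 × 2.5 = 300
  night shift: 360 × 5 = 1800
  weekend shift: 60 × 1 = 60
Adjusted estimate = 3300 / 660 = 5 → 5.0.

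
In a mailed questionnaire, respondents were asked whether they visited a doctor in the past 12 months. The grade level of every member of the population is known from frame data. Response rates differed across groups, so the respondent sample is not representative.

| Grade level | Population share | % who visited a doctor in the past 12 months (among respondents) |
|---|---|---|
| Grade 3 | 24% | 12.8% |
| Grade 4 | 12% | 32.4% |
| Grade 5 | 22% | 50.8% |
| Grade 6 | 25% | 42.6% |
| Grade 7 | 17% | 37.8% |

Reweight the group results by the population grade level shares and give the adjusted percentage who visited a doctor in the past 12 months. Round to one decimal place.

35.2%

Weight each group's respondent value by its population share:
  Grade 3: 0.24 × 12.8 = 3.072
  Grade 4: 0.12 × 32.4 = 3.888
  Grade 5: 0.22 × 50.8 = 11.176
  Grade 6: 0.25 × 42.6 = 10.65
  Grade 7: 0.17 × 37.8 = 6.426
Post-stratified estimate = 35.212 → 35.2%.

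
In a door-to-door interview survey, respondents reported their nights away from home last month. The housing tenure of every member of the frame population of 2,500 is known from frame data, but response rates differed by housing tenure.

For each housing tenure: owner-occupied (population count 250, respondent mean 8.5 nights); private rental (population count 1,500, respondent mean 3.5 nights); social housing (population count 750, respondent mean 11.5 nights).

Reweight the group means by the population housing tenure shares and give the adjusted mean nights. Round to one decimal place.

6.4

Weight each group's respondent value by its population share:
  owner-occupied: (250/2,500) × 8.5 = 0.85
  private rental: (1,500/2,500) × 3.5 = 2.1
  social housing: (750/2,500) × 11.5 = 3.45
Post-stratified estimate = 6.4 → 6.4.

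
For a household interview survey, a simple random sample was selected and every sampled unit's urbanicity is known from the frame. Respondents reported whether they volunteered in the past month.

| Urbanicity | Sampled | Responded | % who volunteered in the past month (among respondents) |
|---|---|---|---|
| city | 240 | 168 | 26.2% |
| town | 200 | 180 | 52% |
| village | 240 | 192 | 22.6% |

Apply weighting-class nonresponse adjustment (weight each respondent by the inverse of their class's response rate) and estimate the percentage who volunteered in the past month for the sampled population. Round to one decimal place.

32.5%

Response rates by class: city 168/240 = 70%, town 180/200 = 90%, village 192/240 = 80%.
Weighting each respondent by the inverse class response rate inflates each class back to its sampled size, so the class weight is n_sampled:
  city: 240 × 26.2 = 6288
  town: 200 × 52 = 10,400
  village: 240 × 22.6 = 5424
Adjusted estimate = 22,112 / 680 = 32.5176 → 32.5%.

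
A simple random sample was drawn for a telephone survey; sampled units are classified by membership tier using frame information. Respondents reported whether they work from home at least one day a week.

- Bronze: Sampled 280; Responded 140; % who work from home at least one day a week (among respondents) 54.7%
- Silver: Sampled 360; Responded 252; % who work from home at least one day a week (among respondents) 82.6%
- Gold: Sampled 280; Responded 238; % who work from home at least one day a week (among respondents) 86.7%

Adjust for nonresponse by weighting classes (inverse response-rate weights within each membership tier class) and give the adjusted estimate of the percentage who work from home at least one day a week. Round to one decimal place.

75.4%

Class response rates: Bronze 140/280 = 50%, Silver 252/360 = 70%, Gold 238/280 = 85%.
Each respondent's weight = sampled/responded in their class; summing within a class gives n_sampled, so:
  Bronze: 280 × 54.7 = 15,316
  Silver: 360 × 82.6 = 29736
  Gold: 280 × 86.7 = 24,276
Adjusted estimate = 69,328 / 920 = 75.3565 → 75.4%.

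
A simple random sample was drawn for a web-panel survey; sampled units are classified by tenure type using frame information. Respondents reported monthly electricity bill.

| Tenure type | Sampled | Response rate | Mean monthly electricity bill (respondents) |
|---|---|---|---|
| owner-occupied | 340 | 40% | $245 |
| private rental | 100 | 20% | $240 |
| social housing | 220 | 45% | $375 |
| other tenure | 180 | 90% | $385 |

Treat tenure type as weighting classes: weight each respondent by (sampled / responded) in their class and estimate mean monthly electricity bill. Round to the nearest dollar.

$308

With weight = n_sampled/n_responded per class, the weighted class total is n_sampled:
  owner-occupied: 340 × 245 = 83,300
  private rental: 100 × 240 = 24,000
  social housing: 220 × 375 = 82,500
  other tenure: 180 × 385 = 69,300
Adjusted estimate = 259,100 / 840 = 308.452 → $308.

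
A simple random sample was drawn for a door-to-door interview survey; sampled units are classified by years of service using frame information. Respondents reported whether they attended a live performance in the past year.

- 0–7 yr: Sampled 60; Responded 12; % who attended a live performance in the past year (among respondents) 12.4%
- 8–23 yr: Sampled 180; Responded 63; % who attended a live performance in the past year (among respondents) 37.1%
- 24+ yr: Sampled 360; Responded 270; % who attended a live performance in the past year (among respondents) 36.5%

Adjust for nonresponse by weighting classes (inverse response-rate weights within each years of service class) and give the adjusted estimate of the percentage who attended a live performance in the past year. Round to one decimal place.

Class response rates: 0–7 yr 12/60 = 20%, 8–23 yr 63/180 = 35%, 24+ yr 270/360 = 75%.
Each respondent's weight = sampled/responded in their class; summing within a class gives n_sampled, so:
  0–7 yr: 60 × 12.4 = 744
  8–23 yr: 180 × 37.1 = 6678
  24+ yr: 360 × 36.5 = 13,140
Adjusted estimate = 20,562 / 600 = 34.27 → 34.3%.

34.3%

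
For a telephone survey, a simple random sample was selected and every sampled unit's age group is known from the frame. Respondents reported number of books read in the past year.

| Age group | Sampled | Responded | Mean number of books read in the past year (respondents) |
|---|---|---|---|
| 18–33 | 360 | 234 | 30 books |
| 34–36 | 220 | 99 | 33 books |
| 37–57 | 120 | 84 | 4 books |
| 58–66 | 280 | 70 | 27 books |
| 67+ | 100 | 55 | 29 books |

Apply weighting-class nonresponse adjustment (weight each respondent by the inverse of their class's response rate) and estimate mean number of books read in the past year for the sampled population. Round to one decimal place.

Class response rates: 18–33 234/360 = 65%, 34–36 99/220 = 45%, 37–57 84/120 = 70%, 58–66 70/280 = 25%, 67+ 55/100 = 55%.
Inverse-response-rate weighting restores each class to its sampled count, so class totals weight by n_sampled:
  18–33: 360 × 30 = 10,800
  34–36: 220 × 33 = 7260
  37–57: 120 × 4 = 480
  58–66: 280 × 27 = 7560
  67+: 100 × 29 = 2900
Adjusted estimate = 29,000 / 1,080 = 26.8519 → 26.9.

26.9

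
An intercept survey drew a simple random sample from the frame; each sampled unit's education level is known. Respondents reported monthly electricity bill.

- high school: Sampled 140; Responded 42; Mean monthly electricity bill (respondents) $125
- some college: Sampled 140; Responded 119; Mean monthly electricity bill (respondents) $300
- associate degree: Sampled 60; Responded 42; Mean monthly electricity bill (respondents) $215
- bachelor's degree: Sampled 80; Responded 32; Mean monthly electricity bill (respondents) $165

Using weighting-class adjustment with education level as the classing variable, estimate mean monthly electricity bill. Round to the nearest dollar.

$204

Response rates by class: high school 42/140 = 30%, some college 119/140 = 85%, associate degree 42/60 = 70%, bachelor's degree 32/80 = 40%.
Inverse-response-rate weighting restores each class to its sampled count, so class totals weight by n_sampled:
  high school: 140 × 125 = 17,500
  some college: 140 × 300 = 42,000
  associate degree: 60 × 215 = 12,900
  bachelor's degree: 80 × 165 = 13,200
Adjusted estimate = 85,600 / 420 = 203.81 → $204.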